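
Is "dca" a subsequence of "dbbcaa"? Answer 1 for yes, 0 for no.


Check if "dca" is a subsequence of "dbbcaa"
Greedy scan:
  Position 0 ('d'): matches sub[0] = 'd'
  Position 1 ('b'): no match needed
  Position 2 ('b'): no match needed
  Position 3 ('c'): matches sub[1] = 'c'
  Position 4 ('a'): matches sub[2] = 'a'
  Position 5 ('a'): no match needed
All 3 characters matched => is a subsequence

1


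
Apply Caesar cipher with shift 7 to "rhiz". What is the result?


Caesar cipher: shift "rhiz" by 7
  'r' (pos 17) + 7 = pos 24 = 'y'
  'h' (pos 7) + 7 = pos 14 = 'o'
  'i' (pos 8) + 7 = pos 15 = 'p'
  'z' (pos 25) + 7 = pos 6 = 'g'
Result: yopg

yopg


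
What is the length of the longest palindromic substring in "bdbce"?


Input: "bdbce"
Checking substrings for palindromes:
  [0:3] "bdb" (len 3) => palindrome
Longest palindromic substring: "bdb" with length 3

3


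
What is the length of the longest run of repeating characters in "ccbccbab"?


Input: "ccbccbab"
Scanning for longest run:
  Position 1 ('c'): continues run of 'c', length=2
  Position 2 ('b'): new char, reset run to 1
  Position 3 ('c'): new char, reset run to 1
  Position 4 ('c'): continues run of 'c', length=2
  Position 5 ('b'): new char, reset run to 1
  Position 6 ('a'): new char, reset run to 1
  Position 7 ('b'): new char, reset run to 1
Longest run: 'c' with length 2

2


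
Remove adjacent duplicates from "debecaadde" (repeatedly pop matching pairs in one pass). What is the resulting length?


Input: debecaadde
Stack-based adjacent duplicate removal:
  Read 'd': push. Stack: d
  Read 'e': push. Stack: de
  Read 'b': push. Stack: deb
  Read 'e': push. Stack: debe
  Read 'c': push. Stack: debec
  Read 'a': push. Stack: debeca
  Read 'a': matches stack top 'a' => pop. Stack: debec
  Read 'd': push. Stack: debecd
  Read 'd': matches stack top 'd' => pop. Stack: debec
  Read 'e': push. Stack: debece
Final stack: "debece" (length 6)

6


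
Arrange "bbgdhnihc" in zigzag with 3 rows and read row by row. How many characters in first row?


Zigzag "bbgdhnihc" into 3 rows:
Placing characters:
  'b' => row 0
  'b' => row 1
  'g' => row 2
  'd' => row 1
  'h' => row 0
  'n' => row 1
  'i' => row 2
  'h' => row 1
  'c' => row 0
Rows:
  Row 0: "bhc"
  Row 1: "bdnh"
  Row 2: "gi"
First row length: 3

3


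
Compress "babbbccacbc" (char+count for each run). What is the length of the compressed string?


Input: babbbccacbc
Runs:
  'b' x 1 => "b1"
  'a' x 1 => "a1"
  'b' x 3 => "b3"
  'c' x 2 => "c2"
  'a' x 1 => "a1"
  'c' x 1 => "c1"
  'b' x 1 => "b1"
  'c' x 1 => "c1"
Compressed: "b1a1b3c2a1c1b1c1"
Compressed length: 16

16


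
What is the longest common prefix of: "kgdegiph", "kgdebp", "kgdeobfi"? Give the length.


Words: kgdegiph, kgdebp, kgdeobfi
  Position 0: all 'k' => match
  Position 1: all 'g' => match
  Position 2: all 'd' => match
  Position 3: all 'e' => match
  Position 4: ('g', 'b', 'o') => mismatch, stop
LCP = "kgde" (length 4)

4


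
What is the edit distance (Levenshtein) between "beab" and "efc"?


Computing edit distance: "beab" -> "efc"
DP table:
           e    f    c
      0    1    2    3
  b   1    1    2    3
  e   2    1    2    3
  a   3    2    2    3
  b   4    3    3    3
Edit distance = dp[4][3] = 3

3


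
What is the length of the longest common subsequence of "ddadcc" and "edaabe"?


LCS of "ddadcc" and "edaabe"
DP table:
           e    d    a    a    b    e
      0    0    0    0    0    0    0
  d   0    0    1    1    1    1    1
  d   0    0    1    1    1    1    1
  a   0    0    1    2    2    2    2
  d   0    0    1    2    2    2    2
  c   0    0    1    2    2    2    2
  c   0    0    1    2    2    2    2
LCS length = dp[6][6] = 2

2


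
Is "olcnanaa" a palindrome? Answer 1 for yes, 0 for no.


Input: olcnanaa
Reversed: aananclo
  Compare pos 0 ('o') with pos 7 ('a'): MISMATCH
  Compare pos 1 ('l') with pos 6 ('a'): MISMATCH
  Compare pos 2 ('c') with pos 5 ('n'): MISMATCH
  Compare pos 3 ('n') with pos 4 ('a'): MISMATCH
Result: not a palindrome

0


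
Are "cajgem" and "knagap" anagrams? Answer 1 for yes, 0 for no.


Strings: "cajgem", "knagap"
Sorted first:  acegjm
Sorted second: aagknp
Differ at position 1: 'c' vs 'a' => not anagrams

0


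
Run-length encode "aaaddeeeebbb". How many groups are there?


Input: aaaddeeeebbb
Scanning for consecutive runs:
  Group 1: 'a' x 3 (positions 0-2)
  Group 2: 'd' x 2 (positions 3-4)
  Group 3: 'e' x 4 (positions 5-8)
  Group 4: 'b' x 3 (positions 9-11)
Total groups: 4

4


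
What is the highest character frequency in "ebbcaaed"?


Input: ebbcaaed
Character counts:
  'a': 2
  'b': 2
  'c': 1
  'd': 1
  'e': 2
Maximum frequency: 2

2


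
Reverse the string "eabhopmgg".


Input: eabhopmgg
Reading characters right to left:
  Position 8: 'g'
  Position 7: 'g'
  Position 6: 'm'
  Position 5: 'p'
  Position 4: 'o'
  Position 3: 'h'
  Position 2: 'b'
  Position 1: 'a'
  Position 0: 'e'
Reversed: ggmpohbae

ggmpohbae


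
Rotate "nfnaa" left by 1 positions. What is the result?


Input: "nfnaa", rotate left by 1
First 1 characters: "n"
Remaining characters: "fnaa"
Concatenate remaining + first: "fnaa" + "n" = "fnaan"

fnaan


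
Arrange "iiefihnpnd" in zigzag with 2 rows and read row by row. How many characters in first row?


Zigzag "iiefihnpnd" into 2 rows:
Placing characters:
  'i' => row 0
  'i' => row 1
  'e' => row 0
  'f' => row 1
  'i' => row 0
  'h' => row 1
  'n' => row 0
  'p' => row 1
  'n' => row 0
  'd' => row 1
Rows:
  Row 0: "ieinn"
  Row 1: "ifhpd"
First row length: 5

5


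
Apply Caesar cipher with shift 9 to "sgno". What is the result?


Caesar cipher: shift "sgno" by 9
  's' (pos 18) + 9 = pos 1 = 'b'
  'g' (pos 6) + 9 = pos 15 = 'p'
  'n' (pos 13) + 9 = pos 22 = 'w'
  'o' (pos 14) + 9 = pos 23 = 'x'
Result: bpwx

bpwx


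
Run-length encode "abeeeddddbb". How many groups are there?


Input: abeeeddddbb
Scanning for consecutive runs:
  Group 1: 'a' x 1 (positions 0-0)
  Group 2: 'b' x 1 (positions 1-1)
  Group 3: 'e' x 3 (positions 2-4)
  Group 4: 'd' x 4 (positions 5-8)
  Group 5: 'b' x 2 (positions 9-10)
Total groups: 5

5


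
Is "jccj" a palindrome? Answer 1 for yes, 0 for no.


Input: jccj
Reversed: jccj
  Compare pos 0 ('j') with pos 3 ('j'): match
  Compare pos 1 ('c') with pos 2 ('c'): match
Result: palindrome

1


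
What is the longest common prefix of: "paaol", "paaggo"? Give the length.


Words: paaol, paaggo
  Position 0: all 'p' => match
  Position 1: all 'a' => match
  Position 2: all 'a' => match
  Position 3: ('o', 'g') => mismatch, stop
LCP = "paa" (length 3)

3


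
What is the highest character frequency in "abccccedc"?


Input: abccccedc
Character counts:
  'a': 1
  'b': 1
  'c': 5
  'd': 1
  'e': 1
Maximum frequency: 5

5


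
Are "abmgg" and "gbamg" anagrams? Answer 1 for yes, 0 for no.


Strings: "abmgg", "gbamg"
Sorted first:  abggm
Sorted second: abggm
Sorted forms match => anagrams

1


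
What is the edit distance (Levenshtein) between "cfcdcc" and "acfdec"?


Computing edit distance: "cfcdcc" -> "acfdec"
DP table:
           a    c    f    d    e    c
      0    1    2    3    4    5    6
  c   1    1    1    2    3    4    5
  f   2    2    2    1    2    3    4
  c   3    3    2    2    2    3    3
  d   4    4    3    3    2    3    4
  c   5    5    4    4    3    3    3
  c   6    6    5    5    4    4    3
Edit distance = dp[6][6] = 3

3


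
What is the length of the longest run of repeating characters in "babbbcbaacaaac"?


Input: "babbbcbaacaaac"
Scanning for longest run:
  Position 1 ('a'): new char, reset run to 1
  Position 2 ('b'): new char, reset run to 1
  Position 3 ('b'): continues run of 'b', length=2
  Position 4 ('b'): continues run of 'b', length=3
  Position 5 ('c'): new char, reset run to 1
  Position 6 ('b'): new char, reset run to 1
  Position 7 ('a'): new char, reset run to 1
  Position 8 ('a'): continues run of 'a', length=2
  Position 9 ('c'): new char, reset run to 1
  Position 10 ('a'): new char, reset run to 1
  Position 11 ('a'): continues run of 'a', length=2
  Position 12 ('a'): continues run of 'a', length=3
  Position 13 ('c'): new char, reset run to 1
Longest run: 'b' with length 3

3


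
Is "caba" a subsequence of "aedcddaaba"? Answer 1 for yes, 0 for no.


Check if "caba" is a subsequence of "aedcddaaba"
Greedy scan:
  Position 0 ('a'): no match needed
  Position 1 ('e'): no match needed
  Position 2 ('d'): no match needed
  Position 3 ('c'): matches sub[0] = 'c'
  Position 4 ('d'): no match needed
  Position 5 ('d'): no match needed
  Position 6 ('a'): matches sub[1] = 'a'
  Position 7 ('a'): no match needed
  Position 8 ('b'): matches sub[2] = 'b'
  Position 9 ('a'): matches sub[3] = 'a'
All 4 characters matched => is a subsequence

1


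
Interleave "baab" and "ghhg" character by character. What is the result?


Interleaving "baab" and "ghhg":
  Position 0: 'b' from first, 'g' from second => "bg"
  Position 1: 'a' from first, 'h' from second => "ah"
  Position 2: 'a' from first, 'h' from second => "ah"
  Position 3: 'b' from first, 'g' from second => "bg"
Result: bgahahbg

bgahahbg


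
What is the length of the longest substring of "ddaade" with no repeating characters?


Input: "ddaade"
Sliding window (track last position of each char):
  Position 0 ('d'): window [0,0] length 1 -- new best
  Position 1 ('d'): repeat (last at 0), move window start to 1
  Position 1 ('d'): window [1,1] length 1
  Position 2 ('a'): window [1,2] length 2 -- new best
  Position 3 ('a'): repeat (last at 2), move window start to 3
  Position 3 ('a'): window [3,3] length 1
  Position 4 ('d'): window [3,4] length 2
  Position 5 ('e'): window [3,5] length 3 -- new best
Longest substring with no repeats: "ade" with length 3

3


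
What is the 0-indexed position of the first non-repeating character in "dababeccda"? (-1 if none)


Input: dababeccda
Character frequencies:
  'a': 3
  'b': 2
  'c': 2
  'd': 2
  'e': 1
Scanning left to right for freq == 1:
  Position 0 ('d'): freq=2, skip
  Position 1 ('a'): freq=3, skip
  Position 2 ('b'): freq=2, skip
  Position 3 ('a'): freq=3, skip
  Position 4 ('b'): freq=2, skip
  Position 5 ('e'): unique! => answer = 5

5


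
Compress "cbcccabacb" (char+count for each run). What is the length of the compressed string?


Input: cbcccabacb
Runs:
  'c' x 1 => "c1"
  'b' x 1 => "b1"
  'c' x 3 => "c3"
  'a' x 1 => "a1"
  'b' x 1 => "b1"
  'a' x 1 => "a1"
  'c' x 1 => "c1"
  'b' x 1 => "b1"
Compressed: "c1b1c3a1b1a1c1b1"
Compressed length: 16

16


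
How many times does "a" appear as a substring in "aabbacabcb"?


Searching for "a" in "aabbacabcb"
Scanning each position:
  Position 0: "a" => MATCH
  Position 1: "a" => MATCH
  Position 2: "b" => no
  Position 3: "b" => no
  Position 4: "a" => MATCH
  Position 5: "c" => no
  Position 6: "a" => MATCH
  Position 7: "b" => no
  Position 8: "c" => no
  Position 9: "b" => no
Total occurrences: 4

4


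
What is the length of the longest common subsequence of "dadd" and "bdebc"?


LCS of "dadd" and "bdebc"
DP table:
           b    d    e    b    c
      0    0    0    0    0    0
  d   0    0    1    1    1    1
  a   0    0    1    1    1    1
  d   0    0    1    1    1    1
  d   0    0    1    1    1    1
LCS length = dp[4][5] = 1

1


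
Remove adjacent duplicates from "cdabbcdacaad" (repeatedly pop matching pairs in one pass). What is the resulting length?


Input: cdabbcdacaad
Stack-based adjacent duplicate removal:
  Read 'c': push. Stack: c
  Read 'd': push. Stack: cd
  Read 'a': push. Stack: cda
  Read 'b': push. Stack: cdab
  Read 'b': matches stack top 'b' => pop. Stack: cda
  Read 'c': push. Stack: cdac
  Read 'd': push. Stack: cdacd
  Read 'a': push. Stack: cdacda
  Read 'c': push. Stack: cdacdac
  Read 'a': push. Stack: cdacdaca
  Read 'a': matches stack top 'a' => pop. Stack: cdacdac
  Read 'd': push. Stack: cdacdacd
Final stack: "cdacdacd" (length 8)

8


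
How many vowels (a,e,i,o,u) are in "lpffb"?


Input: lpffb
Checking each character:
  'l' at position 0: consonant
  'p' at position 1: consonant
  'f' at position 2: consonant
  'f' at position 3: consonant
  'b' at position 4: consonant
Total vowels: 0

0


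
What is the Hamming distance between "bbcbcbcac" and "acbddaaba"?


Comparing "bbcbcbcac" and "acbddaaba" position by position:
  Position 0: 'b' vs 'a' => differ
  Position 1: 'b' vs 'c' => differ
  Position 2: 'c' vs 'b' => differ
  Position 3: 'b' vs 'd' => differ
  Position 4: 'c' vs 'd' => differ
  Position 5: 'b' vs 'a' => differ
  Position 6: 'c' vs 'a' => differ
  Position 7: 'a' vs 'b' => differ
  Position 8: 'c' vs 'a' => differ
Total differences (Hamming distance): 9

9


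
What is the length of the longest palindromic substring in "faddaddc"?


Input: "faddaddc"
Checking substrings for palindromes:
  [2:7] "ddadd" (len 5) => palindrome
  [1:5] "adda" (len 4) => palindrome
  [3:6] "dad" (len 3) => palindrome
  [2:4] "dd" (len 2) => palindrome
  [5:7] "dd" (len 2) => palindrome
Longest palindromic substring: "ddadd" with length 5

5


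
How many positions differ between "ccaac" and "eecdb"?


Comparing "ccaac" and "eecdb" position by position:
  Position 0: 'c' vs 'e' => DIFFER
  Position 1: 'c' vs 'e' => DIFFER
  Position 2: 'a' vs 'c' => DIFFER
  Position 3: 'a' vs 'd' => DIFFER
  Position 4: 'c' vs 'b' => DIFFER
Positions that differ: 5

5


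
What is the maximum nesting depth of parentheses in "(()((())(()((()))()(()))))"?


Input: "(()((())(()((()))()(()))))"
Tracking depth:
  Position 0 '(': depth becomes 1
  Position 1 '(': depth becomes 2
  Position 2 ')': depth becomes 1
  Position 3 '(': depth becomes 2
  Position 4 '(': depth becomes 3
  Position 5 '(': depth becomes 4
  Position 6 ')': depth becomes 3
  Position 7 ')': depth becomes 2
  Position 8 '(': depth becomes 3
  Position 9 '(': depth becomes 4
  Position 10 ')': depth becomes 3
  Position 11 '(': depth becomes 4
  Position 12 '(': depth becomes 5
  Position 13 '(': depth becomes 6
  Position 14 ')': depth becomes 5
  Position 15 ')': depth becomes 4
  Position 16 ')': depth becomes 3
  Position 17 '(': depth becomes 4
  Position 18 ')': depth becomes 3
  Position 19 '(': depth becomes 4
  Position 20 '(': depth becomes 5
  Position 21 ')': depth becomes 4
  Position 22 ')': depth becomes 3
  Position 23 ')': depth becomes 2
  Position 24 ')': depth becomes 1
  Position 25 ')': depth becomes 0
Maximum depth reached: 6

6


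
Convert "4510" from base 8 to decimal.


Input: "4510" in base 8
Positional expansion:
  Digit '4' (value 4) x 8^3 = 2048
  Digit '5' (value 5) x 8^2 = 320
  Digit '1' (value 1) x 8^1 = 8
  Digit '0' (value 0) x 8^0 = 0
Sum = 2376

2376


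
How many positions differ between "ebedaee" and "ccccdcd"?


Comparing "ebedaee" and "ccccdcd" position by position:
  Position 0: 'e' vs 'c' => DIFFER
  Position 1: 'b' vs 'c' => DIFFER
  Position 2: 'e' vs 'c' => DIFFER
  Position 3: 'd' vs 'c' => DIFFER
  Position 4: 'a' vs 'd' => DIFFER
  Position 5: 'e' vs 'c' => DIFFER
  Position 6: 'e' vs 'd' => DIFFER
Positions that differ: 7

7


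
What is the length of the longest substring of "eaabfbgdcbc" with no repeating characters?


Input: "eaabfbgdcbc"
Sliding window (track last position of each char):
  Position 0 ('e'): window [0,0] length 1 -- new best
  Position 1 ('a'): window [0,1] length 2 -- new best
  Position 2 ('a'): repeat (last at 1), move window start to 2
  Position 2 ('a'): window [2,2] length 1
  Position 3 ('b'): window [2,3] length 2
  Position 4 ('f'): window [2,4] length 3 -- new best
  Position 5 ('b'): repeat (last at 3), move window start to 4
  Position 5 ('b'): window [4,5] length 2
  Position 6 ('g'): window [4,6] length 3
  Position 7 ('d'): window [4,7] length 4 -- new best
  Position 8 ('c'): window [4,8] length 5 -- new best
  Position 9 ('b'): repeat (last at 5), move window start to 6
  Position 9 ('b'): window [6,9] length 4
  Position 10 ('c'): repeat (last at 8), move window start to 9
  Position 10 ('c'): window [9,10] length 2
Longest substring with no repeats: "fbgdc" with length 5

5


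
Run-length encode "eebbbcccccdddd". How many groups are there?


Input: eebbbcccccdddd
Scanning for consecutive runs:
  Group 1: 'e' x 2 (positions 0-1)
  Group 2: 'b' x 3 (positions 2-4)
  Group 3: 'c' x 5 (positions 5-9)
  Group 4: 'd' x 4 (positions 10-13)
Total groups: 4

4


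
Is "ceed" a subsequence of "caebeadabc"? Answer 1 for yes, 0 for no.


Check if "ceed" is a subsequence of "caebeadabc"
Greedy scan:
  Position 0 ('c'): matches sub[0] = 'c'
  Position 1 ('a'): no match needed
  Position 2 ('e'): matches sub[1] = 'e'
  Position 3 ('b'): no match needed
  Position 4 ('e'): matches sub[2] = 'e'
  Position 5 ('a'): no match needed
  Position 6 ('d'): matches sub[3] = 'd'
  Position 7 ('a'): no match needed
  Position 8 ('b'): no match needed
  Position 9 ('c'): no match needed
All 4 characters matched => is a subsequence

1


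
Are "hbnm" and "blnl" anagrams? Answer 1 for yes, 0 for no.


Strings: "hbnm", "blnl"
Sorted first:  bhmn
Sorted second: blln
Differ at position 1: 'h' vs 'l' => not anagrams

0


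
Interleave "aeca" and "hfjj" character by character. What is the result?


Interleaving "aeca" and "hfjj":
  Position 0: 'a' from first, 'h' from second => "ah"
  Position 1: 'e' from first, 'f' from second => "ef"
  Position 2: 'c' from first, 'j' from second => "cj"
  Position 3: 'a' from first, 'j' from second => "aj"
Result: ahefcjaj

ahefcjaj


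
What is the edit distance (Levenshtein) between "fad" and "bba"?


Computing edit distance: "fad" -> "bba"
DP table:
           b    b    a
      0    1    2    3
  f   1    1    2    3
  a   2    2    2    2
  d   3    3    3    3
Edit distance = dp[3][3] = 3

3


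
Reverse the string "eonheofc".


Input: eonheofc
Reading characters right to left:
  Position 7: 'c'
  Position 6: 'f'
  Position 5: 'o'
  Position 4: 'e'
  Position 3: 'h'
  Position 2: 'n'
  Position 1: 'o'
  Position 0: 'e'
Reversed: cfoehnoe

cfoehnoe


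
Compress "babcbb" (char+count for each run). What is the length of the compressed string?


Input: babcbb
Runs:
  'b' x 1 => "b1"
  'a' x 1 => "a1"
  'b' x 1 => "b1"
  'c' x 1 => "c1"
  'b' x 2 => "b2"
Compressed: "b1a1b1c1b2"
Compressed length: 10

10


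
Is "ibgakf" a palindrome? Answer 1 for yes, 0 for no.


Input: ibgakf
Reversed: fkagbi
  Compare pos 0 ('i') with pos 5 ('f'): MISMATCH
  Compare pos 1 ('b') with pos 4 ('k'): MISMATCH
  Compare pos 2 ('g') with pos 3 ('a'): MISMATCH
Result: not a palindrome

0


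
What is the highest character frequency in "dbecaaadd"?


Input: dbecaaadd
Character counts:
  'a': 3
  'b': 1
  'c': 1
  'd': 3
  'e': 1
Maximum frequency: 3

3


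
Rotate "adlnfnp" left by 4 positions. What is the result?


Input: "adlnfnp", rotate left by 4
First 4 characters: "adln"
Remaining characters: "fnp"
Concatenate remaining + first: "fnp" + "adln" = "fnpadln"

fnpadln


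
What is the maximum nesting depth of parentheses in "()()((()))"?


Input: "()()((()))"
Tracking depth:
  Position 0 '(': depth becomes 1
  Position 1 ')': depth becomes 0
  Position 2 '(': depth becomes 1
  Position 3 ')': depth becomes 0
  Position 4 '(': depth becomes 1
  Position 5 '(': depth becomes 2
  Position 6 '(': depth becomes 3
  Position 7 ')': depth becomes 2
  Position 8 ')': depth becomes 1
  Position 9 ')': depth becomes 0
Maximum depth reached: 3

3


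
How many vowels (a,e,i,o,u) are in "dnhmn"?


Input: dnhmn
Checking each character:
  'd' at position 0: consonant
  'n' at position 1: consonant
  'h' at position 2: consonant
  'm' at position 3: consonant
  'n' at position 4: consonant
Total vowels: 0

0


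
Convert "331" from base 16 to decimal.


Input: "331" in base 16
Positional expansion:
  Digit '3' (value 3) x 16^2 = 768
  Digit '3' (value 3) x 16^1 = 48
  Digit '1' (value 1) x 16^0 = 1
Sum = 817

817


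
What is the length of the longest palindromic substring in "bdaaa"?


Input: "bdaaa"
Checking substrings for palindromes:
  [2:5] "aaa" (len 3) => palindrome
  [2:4] "aa" (len 2) => palindrome
  [3:5] "aa" (len 2) => palindrome
Longest palindromic substring: "aaa" with length 3

3


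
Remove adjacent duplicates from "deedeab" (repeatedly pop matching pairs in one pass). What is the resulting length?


Input: deedeab
Stack-based adjacent duplicate removal:
  Read 'd': push. Stack: d
  Read 'e': push. Stack: de
  Read 'e': matches stack top 'e' => pop. Stack: d
  Read 'd': matches stack top 'd' => pop. Stack: (empty)
  Read 'e': push. Stack: e
  Read 'a': push. Stack: ea
  Read 'b': push. Stack: eab
Final stack: "eab" (length 3)

3


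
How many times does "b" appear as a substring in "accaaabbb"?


Searching for "b" in "accaaabbb"
Scanning each position:
  Position 0: "a" => no
  Position 1: "c" => no
  Position 2: "c" => no
  Position 3: "a" => no
  Position 4: "a" => no
  Position 5: "a" => no
  Position 6: "b" => MATCH
  Position 7: "b" => MATCH
  Position 8: "b" => MATCH
Total occurrences: 3

3


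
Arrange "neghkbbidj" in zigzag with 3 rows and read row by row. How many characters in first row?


Zigzag "neghkbbidj" into 3 rows:
Placing characters:
  'n' => row 0
  'e' => row 1
  'g' => row 2
  'h' => row 1
  'k' => row 0
  'b' => row 1
  'b' => row 2
  'i' => row 1
  'd' => row 0
  'j' => row 1
Rows:
  Row 0: "nkd"
  Row 1: "ehbij"
  Row 2: "gb"
First row length: 3

3


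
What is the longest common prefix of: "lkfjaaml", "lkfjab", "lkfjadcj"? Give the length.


Words: lkfjaaml, lkfjab, lkfjadcj
  Position 0: all 'l' => match
  Position 1: all 'k' => match
  Position 2: all 'f' => match
  Position 3: all 'j' => match
  Position 4: all 'a' => match
  Position 5: ('a', 'b', 'd') => mismatch, stop
LCP = "lkfja" (length 5)

5


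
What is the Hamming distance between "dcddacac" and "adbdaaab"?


Comparing "dcddacac" and "adbdaaab" position by position:
  Position 0: 'd' vs 'a' => differ
  Position 1: 'c' vs 'd' => differ
  Position 2: 'd' vs 'b' => differ
  Position 3: 'd' vs 'd' => same
  Position 4: 'a' vs 'a' => same
  Position 5: 'c' vs 'a' => differ
  Position 6: 'a' vs 'a' => same
  Position 7: 'c' vs 'b' => differ
Total differences (Hamming distance): 5

5


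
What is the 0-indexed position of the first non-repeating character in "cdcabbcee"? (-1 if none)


Input: cdcabbcee
Character frequencies:
  'a': 1
  'b': 2
  'c': 3
  'd': 1
  'e': 2
Scanning left to right for freq == 1:
  Position 0 ('c'): freq=3, skip
  Position 1 ('d'): unique! => answer = 1

1


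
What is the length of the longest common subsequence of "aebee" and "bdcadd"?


LCS of "aebee" and "bdcadd"
DP table:
           b    d    c    a    d    d
      0    0    0    0    0    0    0
  a   0    0    0    0    1    1    1
  e   0    0    0    0    1    1    1
  b   0    1    1    1    1    1    1
  e   0    1    1    1    1    1    1
  e   0    1    1    1    1    1    1
LCS length = dp[5][6] = 1

1


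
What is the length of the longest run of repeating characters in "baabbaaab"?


Input: "baabbaaab"
Scanning for longest run:
  Position 1 ('a'): new char, reset run to 1
  Position 2 ('a'): continues run of 'a', length=2
  Position 3 ('b'): new char, reset run to 1
  Position 4 ('b'): continues run of 'b', length=2
  Position 5 ('a'): new char, reset run to 1
  Position 6 ('a'): continues run of 'a', length=2
  Position 7 ('a'): continues run of 'a', length=3
  Position 8 ('b'): new char, reset run to 1
Longest run: 'a' with length 3

3


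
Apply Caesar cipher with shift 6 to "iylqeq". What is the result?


Caesar cipher: shift "iylqeq" by 6
  'i' (pos 8) + 6 = pos 14 = 'o'
  'y' (pos 24) + 6 = pos 4 = 'e'
  'l' (pos 11) + 6 = pos 17 = 'r'
  'q' (pos 16) + 6 = pos 22 = 'w'
  'e' (pos 4) + 6 = pos 10 = 'k'
  'q' (pos 16) + 6 = pos 22 = 'w'
Result: oerwkw

oerwkw


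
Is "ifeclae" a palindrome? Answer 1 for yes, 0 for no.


Input: ifeclae
Reversed: ealcefi
  Compare pos 0 ('i') with pos 6 ('e'): MISMATCH
  Compare pos 1 ('f') with pos 5 ('a'): MISMATCH
  Compare pos 2 ('e') with pos 4 ('l'): MISMATCH
Result: not a palindrome

0


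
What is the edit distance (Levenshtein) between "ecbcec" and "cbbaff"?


Computing edit distance: "ecbcec" -> "cbbaff"
DP table:
           c    b    b    a    f    f
      0    1    2    3    4    5    6
  e   1    1    2    3    4    5    6
  c   2    1    2    3    4    5    6
  b   3    2    1    2    3    4    5
  c   4    3    2    2    3    4    5
  e   5    4    3    3    3    4    5
  c   6    5    4    4    4    4    5
Edit distance = dp[6][6] = 5

5


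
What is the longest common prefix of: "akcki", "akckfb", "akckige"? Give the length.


Words: akcki, akckfb, akckige
  Position 0: all 'a' => match
  Position 1: all 'k' => match
  Position 2: all 'c' => match
  Position 3: all 'k' => match
  Position 4: ('i', 'f', 'i') => mismatch, stop
LCP = "akck" (length 4)

4


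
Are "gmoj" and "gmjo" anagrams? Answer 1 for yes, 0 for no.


Strings: "gmoj", "gmjo"
Sorted first:  gjmo
Sorted second: gjmo
Sorted forms match => anagrams

1


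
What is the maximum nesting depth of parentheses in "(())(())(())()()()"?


Input: "(())(())(())()()()"
Tracking depth:
  Position 0 '(': depth becomes 1
  Position 1 '(': depth becomes 2
  Position 2 ')': depth becomes 1
  Position 3 ')': depth becomes 0
  Position 4 '(': depth becomes 1
  Position 5 '(': depth becomes 2
  Position 6 ')': depth becomes 1
  Position 7 ')': depth becomes 0
  Position 8 '(': depth becomes 1
  Position 9 '(': depth becomes 2
  Position 10 ')': depth becomes 1
  Position 11 ')': depth becomes 0
  Position 12 '(': depth becomes 1
  Position 13 ')': depth becomes 0
  Position 14 '(': depth becomes 1
  Position 15 ')': depth becomes 0
  Position 16 '(': depth becomes 1
  Position 17 ')': depth becomes 0
Maximum depth reached: 2

2


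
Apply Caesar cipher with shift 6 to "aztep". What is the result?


Caesar cipher: shift "aztep" by 6
  'a' (pos 0) + 6 = pos 6 = 'g'
  'z' (pos 25) + 6 = pos 5 = 'f'
  't' (pos 19) + 6 = pos 25 = 'z'
  'e' (pos 4) + 6 = pos 10 = 'k'
  'p' (pos 15) + 6 = pos 21 = 'v'
Result: gfzkv

gfzkv


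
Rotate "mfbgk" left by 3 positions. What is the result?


Input: "mfbgk", rotate left by 3
First 3 characters: "mfb"
Remaining characters: "gk"
Concatenate remaining + first: "gk" + "mfb" = "gkmfb"

gkmfb


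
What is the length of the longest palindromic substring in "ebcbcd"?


Input: "ebcbcd"
Checking substrings for palindromes:
  [1:4] "bcb" (len 3) => palindrome
  [2:5] "cbc" (len 3) => palindrome
Longest palindromic substring: "bcb" with length 3

3


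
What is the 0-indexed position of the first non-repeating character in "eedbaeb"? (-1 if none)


Input: eedbaeb
Character frequencies:
  'a': 1
  'b': 2
  'd': 1
  'e': 3
Scanning left to right for freq == 1:
  Position 0 ('e'): freq=3, skip
  Position 1 ('e'): freq=3, skip
  Position 2 ('d'): unique! => answer = 2

2


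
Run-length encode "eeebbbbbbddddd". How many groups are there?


Input: eeebbbbbbddddd
Scanning for consecutive runs:
  Group 1: 'e' x 3 (positions 0-2)
  Group 2: 'b' x 6 (positions 3-8)
  Group 3: 'd' x 5 (positions 9-13)
Total groups: 3

3


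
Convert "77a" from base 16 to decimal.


Input: "77a" in base 16
Positional expansion:
  Digit '7' (value 7) x 16^2 = 1792
  Digit '7' (value 7) x 16^1 = 112
  Digit 'a' (value 10) x 16^0 = 10
Sum = 1914

1914


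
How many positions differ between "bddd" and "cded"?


Comparing "bddd" and "cded" position by position:
  Position 0: 'b' vs 'c' => DIFFER
  Position 1: 'd' vs 'd' => same
  Position 2: 'd' vs 'e' => DIFFER
  Position 3: 'd' vs 'd' => same
Positions that differ: 2

2


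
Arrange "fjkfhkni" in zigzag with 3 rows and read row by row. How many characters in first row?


Zigzag "fjkfhkni" into 3 rows:
Placing characters:
  'f' => row 0
  'j' => row 1
  'k' => row 2
  'f' => row 1
  'h' => row 0
  'k' => row 1
  'n' => row 2
  'i' => row 1
Rows:
  Row 0: "fh"
  Row 1: "jfki"
  Row 2: "kn"
First row length: 2

2


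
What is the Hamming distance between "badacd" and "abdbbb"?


Comparing "badacd" and "abdbbb" position by position:
  Position 0: 'b' vs 'a' => differ
  Position 1: 'a' vs 'b' => differ
  Position 2: 'd' vs 'd' => same
  Position 3: 'a' vs 'b' => differ
  Position 4: 'c' vs 'b' => differ
  Position 5: 'd' vs 'b' => differ
Total differences (Hamming distance): 5

5


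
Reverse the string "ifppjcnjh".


Input: ifppjcnjh
Reading characters right to left:
  Position 8: 'h'
  Position 7: 'j'
  Position 6: 'n'
  Position 5: 'c'
  Position 4: 'j'
  Position 3: 'p'
  Position 2: 'p'
  Position 1: 'f'
  Position 0: 'i'
Reversed: hjncjppfi

hjncjppfi


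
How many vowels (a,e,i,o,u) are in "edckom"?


Input: edckom
Checking each character:
  'e' at position 0: vowel (running total: 1)
  'd' at position 1: consonant
  'c' at position 2: consonant
  'k' at position 3: consonant
  'o' at position 4: vowel (running total: 2)
  'm' at position 5: consonant
Total vowels: 2

2


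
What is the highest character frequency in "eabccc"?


Input: eabccc
Character counts:
  'a': 1
  'b': 1
  'c': 3
  'e': 1
Maximum frequency: 3

3


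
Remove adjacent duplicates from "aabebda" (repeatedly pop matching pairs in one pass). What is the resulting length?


Input: aabebda
Stack-based adjacent duplicate removal:
  Read 'a': push. Stack: a
  Read 'a': matches stack top 'a' => pop. Stack: (empty)
  Read 'b': push. Stack: b
  Read 'e': push. Stack: be
  Read 'b': push. Stack: beb
  Read 'd': push. Stack: bebd
  Read 'a': push. Stack: bebda
Final stack: "bebda" (length 5)

5


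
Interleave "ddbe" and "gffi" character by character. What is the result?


Interleaving "ddbe" and "gffi":
  Position 0: 'd' from first, 'g' from second => "dg"
  Position 1: 'd' from first, 'f' from second => "df"
  Position 2: 'b' from first, 'f' from second => "bf"
  Position 3: 'e' from first, 'i' from second => "ei"
Result: dgdfbfei

dgdfbfei


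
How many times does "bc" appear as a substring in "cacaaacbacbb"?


Searching for "bc" in "cacaaacbacbb"
Scanning each position:
  Position 0: "ca" => no
  Position 1: "ac" => no
  Position 2: "ca" => no
  Position 3: "aa" => no
  Position 4: "aa" => no
  Position 5: "ac" => no
  Position 6: "cb" => no
  Position 7: "ba" => no
  Position 8: "ac" => no
  Position 9: "cb" => no
  Position 10: "bb" => no
Total occurrences: 0

0


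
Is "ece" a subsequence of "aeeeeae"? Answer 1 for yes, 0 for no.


Check if "ece" is a subsequence of "aeeeeae"
Greedy scan:
  Position 0 ('a'): no match needed
  Position 1 ('e'): matches sub[0] = 'e'
  Position 2 ('e'): no match needed
  Position 3 ('e'): no match needed
  Position 4 ('e'): no match needed
  Position 5 ('a'): no match needed
  Position 6 ('e'): no match needed
Only matched 1/3 characters => not a subsequence

0


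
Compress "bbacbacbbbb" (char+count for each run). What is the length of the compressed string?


Input: bbacbacbbbb
Runs:
  'b' x 2 => "b2"
  'a' x 1 => "a1"
  'c' x 1 => "c1"
  'b' x 1 => "b1"
  'a' x 1 => "a1"
  'c' x 1 => "c1"
  'b' x 4 => "b4"
Compressed: "b2a1c1b1a1c1b4"
Compressed length: 14

14


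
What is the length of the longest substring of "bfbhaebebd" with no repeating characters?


Input: "bfbhaebebd"
Sliding window (track last position of each char):
  Position 0 ('b'): window [0,0] length 1 -- new best
  Position 1 ('f'): window [0,1] length 2 -- new best
  Position 2 ('b'): repeat (last at 0), move window start to 1
  Position 2 ('b'): window [1,2] length 2
  Position 3 ('h'): window [1,3] length 3 -- new best
  Position 4 ('a'): window [1,4] length 4 -- new best
  Position 5 ('e'): window [1,5] length 5 -- new best
  Position 6 ('b'): repeat (last at 2), move window start to 3
  Position 6 ('b'): window [3,6] length 4
  Position 7 ('e'): repeat (last at 5), move window start to 6
  Position 7 ('e'): window [6,7] length 2
  Position 8 ('b'): repeat (last at 6), move window start to 7
  Position 8 ('b'): window [7,8] length 2
  Position 9 ('d'): window [7,9] length 3
Longest substring with no repeats: "fbhae" with length 5

5


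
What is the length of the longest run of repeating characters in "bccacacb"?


Input: "bccacacb"
Scanning for longest run:
  Position 1 ('c'): new char, reset run to 1
  Position 2 ('c'): continues run of 'c', length=2
  Position 3 ('a'): new char, reset run to 1
  Position 4 ('c'): new char, reset run to 1
  Position 5 ('a'): new char, reset run to 1
  Position 6 ('c'): new char, reset run to 1
  Position 7 ('b'): new char, reset run to 1
Longest run: 'c' with length 2

2


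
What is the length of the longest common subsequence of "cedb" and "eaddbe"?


LCS of "cedb" and "eaddbe"
DP table:
           e    a    d    d    b    e
      0    0    0    0    0    0    0
  c   0    0    0    0    0    0    0
  e   0    1    1    1    1    1    1
  d   0    1    1    2    2    2    2
  b   0    1    1    2    2    3    3
LCS length = dp[4][6] = 3

3


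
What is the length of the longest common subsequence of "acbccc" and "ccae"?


LCS of "acbccc" and "ccae"
DP table:
           c    c    a    e
      0    0    0    0    0
  a   0    0    0    1    1
  c   0    1    1    1    1
  b   0    1    1    1    1
  c   0    1    2    2    2
  c   0    1    2    2    2
  c   0    1    2    2    2
LCS length = dp[6][4] = 2

2


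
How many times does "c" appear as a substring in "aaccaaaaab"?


Searching for "c" in "aaccaaaaab"
Scanning each position:
  Position 0: "a" => no
  Position 1: "a" => no
  Position 2: "c" => MATCH
  Position 3: "c" => MATCH
  Position 4: "a" => no
  Position 5: "a" => no
  Position 6: "a" => no
  Position 7: "a" => no
  Position 8: "a" => no
  Position 9: "b" => no
Total occurrences: 2

2


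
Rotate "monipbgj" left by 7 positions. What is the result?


Input: "monipbgj", rotate left by 7
First 7 characters: "monipbg"
Remaining characters: "j"
Concatenate remaining + first: "j" + "monipbg" = "jmonipbg"

jmonipbg


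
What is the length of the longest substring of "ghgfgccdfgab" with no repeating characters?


Input: "ghgfgccdfgab"
Sliding window (track last position of each char):
  Position 0 ('g'): window [0,0] length 1 -- new best
  Position 1 ('h'): window [0,1] length 2 -- new best
  Position 2 ('g'): repeat (last at 0), move window start to 1
  Position 2 ('g'): window [1,2] length 2
  Position 3 ('f'): window [1,3] length 3 -- new best
  Position 4 ('g'): repeat (last at 2), move window start to 3
  Position 4 ('g'): window [3,4] length 2
  Position 5 ('c'): window [3,5] length 3
  Position 6 ('c'): repeat (last at 5), move window start to 6
  Position 6 ('c'): window [6,6] length 1
  Position 7 ('d'): window [6,7] length 2
  Position 8 ('f'): window [6,8] length 3
  Position 9 ('g'): window [6,9] length 4 -- new best
  Position 10 ('a'): window [6,10] length 5 -- new best
  Position 11 ('b'): window [6,11] length 6 -- new best
Longest substring with no repeats: "cdfgab" with length 6

6


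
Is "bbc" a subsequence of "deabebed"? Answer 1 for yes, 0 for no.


Check if "bbc" is a subsequence of "deabebed"
Greedy scan:
  Position 0 ('d'): no match needed
  Position 1 ('e'): no match needed
  Position 2 ('a'): no match needed
  Position 3 ('b'): matches sub[0] = 'b'
  Position 4 ('e'): no match needed
  Position 5 ('b'): matches sub[1] = 'b'
  Position 6 ('e'): no match needed
  Position 7 ('d'): no match needed
Only matched 2/3 characters => not a subsequence

0


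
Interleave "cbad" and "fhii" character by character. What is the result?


Interleaving "cbad" and "fhii":
  Position 0: 'c' from first, 'f' from second => "cf"
  Position 1: 'b' from first, 'h' from second => "bh"
  Position 2: 'a' from first, 'i' from second => "ai"
  Position 3: 'd' from first, 'i' from second => "di"
Result: cfbhaidi

cfbhaidi


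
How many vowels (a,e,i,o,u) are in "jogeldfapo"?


Input: jogeldfapo
Checking each character:
  'j' at position 0: consonant
  'o' at position 1: vowel (running total: 1)
  'g' at position 2: consonant
  'e' at position 3: vowel (running total: 2)
  'l' at position 4: consonant
  'd' at position 5: consonant
  'f' at position 6: consonant
  'a' at position 7: vowel (running total: 3)
  'p' at position 8: consonant
  'o' at position 9: vowel (running total: 4)
Total vowels: 4

4


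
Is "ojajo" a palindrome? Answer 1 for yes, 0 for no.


Input: ojajo
Reversed: ojajo
  Compare pos 0 ('o') with pos 4 ('o'): match
  Compare pos 1 ('j') with pos 3 ('j'): match
Result: palindrome

1


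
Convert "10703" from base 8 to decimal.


Input: "10703" in base 8
Positional expansion:
  Digit '1' (value 1) x 8^4 = 4096
  Digit '0' (value 0) x 8^3 = 0
  Digit '7' (value 7) x 8^2 = 448
  Digit '0' (value 0) x 8^1 = 0
  Digit '3' (value 3) x 8^0 = 3
Sum = 4547

4547


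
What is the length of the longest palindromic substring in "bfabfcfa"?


Input: "bfabfcfa"
Checking substrings for palindromes:
  [4:7] "fcf" (len 3) => palindrome
Longest palindromic substring: "fcf" with length 3

3


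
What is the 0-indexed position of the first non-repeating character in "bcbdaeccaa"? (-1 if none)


Input: bcbdaeccaa
Character frequencies:
  'a': 3
  'b': 2
  'c': 3
  'd': 1
  'e': 1
Scanning left to right for freq == 1:
  Position 0 ('b'): freq=2, skip
  Position 1 ('c'): freq=3, skip
  Position 2 ('b'): freq=2, skip
  Position 3 ('d'): unique! => answer = 3

3


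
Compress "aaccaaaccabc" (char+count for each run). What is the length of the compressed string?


Input: aaccaaaccabc
Runs:
  'a' x 2 => "a2"
  'c' x 2 => "c2"
  'a' x 3 => "a3"
  'c' x 2 => "c2"
  'a' x 1 => "a1"
  'b' x 1 => "b1"
  'c' x 1 => "c1"
Compressed: "a2c2a3c2a1b1c1"
Compressed length: 14

14


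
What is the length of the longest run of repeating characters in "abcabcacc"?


Input: "abcabcacc"
Scanning for longest run:
  Position 1 ('b'): new char, reset run to 1
  Position 2 ('c'): new char, reset run to 1
  Position 3 ('a'): new char, reset run to 1
  Position 4 ('b'): new char, reset run to 1
  Position 5 ('c'): new char, reset run to 1
  Position 6 ('a'): new char, reset run to 1
  Position 7 ('c'): new char, reset run to 1
  Position 8 ('c'): continues run of 'c', length=2
Longest run: 'c' with length 2

2


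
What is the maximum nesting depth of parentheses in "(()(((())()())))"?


Input: "(()(((())()())))"
Tracking depth:
  Position 0 '(': depth becomes 1
  Position 1 '(': depth becomes 2
  Position 2 ')': depth becomes 1
  Position 3 '(': depth becomes 2
  Position 4 '(': depth becomes 3
  Position 5 '(': depth becomes 4
  Position 6 '(': depth becomes 5
  Position 7 ')': depth becomes 4
  Position 8 ')': depth becomes 3
  Position 9 '(': depth becomes 4
  Position 10 ')': depth becomes 3
  Position 11 '(': depth becomes 4
  Position 12 ')': depth becomes 3
  Position 13 ')': depth becomes 2
  Position 14 ')': depth becomes 1
  Position 15 ')': depth becomes 0
Maximum depth reached: 5

5


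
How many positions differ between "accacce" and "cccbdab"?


Comparing "accacce" and "cccbdab" position by position:
  Position 0: 'a' vs 'c' => DIFFER
  Position 1: 'c' vs 'c' => same
  Position 2: 'c' vs 'c' => same
  Position 3: 'a' vs 'b' => DIFFER
  Position 4: 'c' vs 'd' => DIFFER
  Position 5: 'c' vs 'a' => DIFFER
  Position 6: 'e' vs 'b' => DIFFER
Positions that differ: 5

5


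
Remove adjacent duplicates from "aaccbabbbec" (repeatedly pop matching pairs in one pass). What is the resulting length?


Input: aaccbabbbec
Stack-based adjacent duplicate removal:
  Read 'a': push. Stack: a
  Read 'a': matches stack top 'a' => pop. Stack: (empty)
  Read 'c': push. Stack: c
  Read 'c': matches stack top 'c' => pop. Stack: (empty)
  Read 'b': push. Stack: b
  Read 'a': push. Stack: ba
  Read 'b': push. Stack: bab
  Read 'b': matches stack top 'b' => pop. Stack: ba
  Read 'b': push. Stack: bab
  Read 'e': push. Stack: babe
  Read 'c': push. Stack: babec
Final stack: "babec" (length 5)

5
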